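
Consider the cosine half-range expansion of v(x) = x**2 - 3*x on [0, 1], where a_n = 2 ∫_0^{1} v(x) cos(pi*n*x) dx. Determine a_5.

a_5 = 2 ∫_0^{1} (x**2 - 3*x) cos(5*pi*x) dx.
Integrating by parts twice (tabular method), an antiderivative of (x**2 - 3*x) cos(5*pi*x) is x**2*sin(5*pi*x)/(5*pi) - 3*x*sin(5*pi*x)/(5*pi) + 2*x*cos(5*pi*x)/(25*pi**2) - 2*sin(5*pi*x)/(125*pi**3) - 3*cos(5*pi*x)/(25*pi**2); evaluating from 0 to 1: ∫_{0}^{1} (x**2 - 3*x) cos(5*pi*x) dx = (1/(25*pi**2)) - (-3/(25*pi**2)) = 4/(25*pi**2).
Hence a_5 = 2·(4/(25*pi**2)) = 8/(25*pi**2).

8/(25*pi**2)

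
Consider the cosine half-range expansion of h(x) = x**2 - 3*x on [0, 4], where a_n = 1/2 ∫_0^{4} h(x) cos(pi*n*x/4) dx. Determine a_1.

-16/pi**2

a_1 = 1/2 ∫_0^{4} (x**2 - 3*x) cos(pi*x/4) dx.
Integrating by parts twice (tabular method), an antiderivative of (x**2 - 3*x) cos(pi*x/4) is 4*x**2*sin(pi*x/4)/pi - 12*x*sin(pi*x/4)/pi + 32*x*cos(pi*x/4)/pi**2 - 128*sin(pi*x/4)/pi**3 - 48*cos(pi*x/4)/pi**2; evaluating from 0 to 4: ∫_{0}^{4} (x**2 - 3*x) cos(pi*x/4) dx = (-80/pi**2) - (-48/pi**2) = -32/pi**2.
Hence a_1 = (1/2)·(-32/pi**2) = -16/pi**2.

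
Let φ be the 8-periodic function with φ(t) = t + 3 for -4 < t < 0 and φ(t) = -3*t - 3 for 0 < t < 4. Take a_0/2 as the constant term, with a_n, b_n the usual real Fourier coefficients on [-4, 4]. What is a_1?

32/pi**2

a_1 = 1/4 ∫_{-4}^{4} φ(t) cos(pi*t/4) dt.
Split the integral at the breakpoints.
Integrating by parts (boundary term plus one more integral), an antiderivative of (t + 3) cos(pi*t/4) is 4*t*sin(pi*t/4)/pi + 12*sin(pi*t/4)/pi + 16*cos(pi*t/4)/pi**2; evaluating from -4 to 0: ∫_{-4}^{0} (t + 3) cos(pi*t/4) dt = (16/pi**2) - (-16/pi**2) = 32/pi**2.
Integrating by parts (boundary term plus one more integral), an antiderivative of (-3*t - 3) cos(pi*t/4) is -12*t*sin(pi*t/4)/pi - 12*sin(pi*t/4)/pi - 48*cos(pi*t/4)/pi**2; evaluating from 0 to 4: ∫_{0}^{4} (-3*t - 3) cos(pi*t/4) dt = (48/pi**2) - (-48/pi**2) = 96/pi**2.
Summing the pieces and multiplying by (1/4) gives a_1 = 32/pi**2.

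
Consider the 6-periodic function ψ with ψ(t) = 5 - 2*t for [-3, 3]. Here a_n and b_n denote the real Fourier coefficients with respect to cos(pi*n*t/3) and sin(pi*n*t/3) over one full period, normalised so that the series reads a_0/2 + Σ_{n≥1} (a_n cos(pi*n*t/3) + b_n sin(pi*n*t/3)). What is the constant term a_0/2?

a_0 = 1/3 ∫_{-3}^{3} ψ(t) dt = 1/3 · (30) = 10.
So the constant term a_0/2 = 5.

5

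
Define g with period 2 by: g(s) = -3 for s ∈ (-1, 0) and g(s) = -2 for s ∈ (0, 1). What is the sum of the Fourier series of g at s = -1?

At s = -1 the one-sided limits are g(-1^-) = -2 and g(-1^+) = -3.
By Dirichlet's theorem the series converges to their average, [(-2) + (-3)]/2 = -5/2.

-5/2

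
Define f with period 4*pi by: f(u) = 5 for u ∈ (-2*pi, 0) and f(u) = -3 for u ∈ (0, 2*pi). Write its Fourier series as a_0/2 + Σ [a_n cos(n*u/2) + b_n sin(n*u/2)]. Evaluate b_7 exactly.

b_7 = (1/(2*pi)) ∫_{-2*pi}^{2*pi} f(u) sin(7*u/2) du.
Split the integral at the breakpoints.
Directly, an antiderivative of (5) sin(7*u/2) is -10*cos(7*u/2)/7; evaluating from -2*pi to 0: ∫_{-2*pi}^{0} (5) sin(7*u/2) du = (-10/7) - (10/7) = -20/7.
Directly, an antiderivative of (-3) sin(7*u/2) is 6*cos(7*u/2)/7; evaluating from 0 to 2*pi: ∫_{0}^{2*pi} (-3) sin(7*u/2) du = (-6/7) - (6/7) = -12/7.
Summing the pieces and multiplying by (1/(2*pi)) gives b_7 = -16/(7*pi).

-16/(7*pi)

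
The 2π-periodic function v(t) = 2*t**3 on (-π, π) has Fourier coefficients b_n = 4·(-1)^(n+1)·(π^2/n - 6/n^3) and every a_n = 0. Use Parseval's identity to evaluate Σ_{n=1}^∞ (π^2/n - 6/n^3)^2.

Parseval: Σ b_n^2 = (1/π) ∫_{-π}^{π} v(t)^2 dt = 8*pi**6/7.
b_n^2 = 16·(π^2/n - 6/n^3)^2, so the sum equals (8*pi**6/7)/16 = pi**6/14.

pi**6/14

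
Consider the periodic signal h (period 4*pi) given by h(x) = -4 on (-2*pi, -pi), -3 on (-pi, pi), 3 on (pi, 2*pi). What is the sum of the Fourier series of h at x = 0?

-3

h is continuous at x = 0 with value -3, so the series converges to -3 there.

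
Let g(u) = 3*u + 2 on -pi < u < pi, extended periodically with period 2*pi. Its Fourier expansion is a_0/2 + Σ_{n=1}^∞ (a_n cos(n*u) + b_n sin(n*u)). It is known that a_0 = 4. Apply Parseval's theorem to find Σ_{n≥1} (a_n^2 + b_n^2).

6*pi**2

Parseval: a_0^2/2 + Σ_{n≥1} (a_n^2+b_n^2) = 1/pi ∫_{-pi}^{pi} g(u)^2 du = 8 + 6*pi**2.
Subtract a_0^2/2 = 8: Σ (a_n^2+b_n^2) = 6*pi**2.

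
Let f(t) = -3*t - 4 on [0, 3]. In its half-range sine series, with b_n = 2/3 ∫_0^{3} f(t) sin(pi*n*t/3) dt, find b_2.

b_2 = 2/3 ∫_0^{3} (-3*t - 4) sin(2*pi*t/3) dt.
Integrating by parts (boundary term plus one more integral), an antiderivative of (-3*t - 4) sin(2*pi*t/3) is 9*t*cos(2*pi*t/3)/(2*pi) - 27*sin(2*pi*t/3)/(4*pi**2) + 6*cos(2*pi*t/3)/pi; evaluating from 0 to 3: ∫_{0}^{3} (-3*t - 4) sin(2*pi*t/3) dt = (39/(2*pi)) - (6/pi) = 27/(2*pi).
Hence b_2 = (2/3)·(27/(2*pi)) = 9/pi.

9/pi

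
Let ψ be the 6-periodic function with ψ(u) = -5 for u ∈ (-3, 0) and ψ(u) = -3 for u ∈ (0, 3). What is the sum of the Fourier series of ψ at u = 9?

u = 9 differs from u = 3 by 1 full period(s), and the series is 6-periodic.
At u = 3 the one-sided limits are ψ(3^-) = -3 and ψ(3^+) = -5.
By Dirichlet's theorem the series converges to their average, [(-3) + (-5)]/2 = -4.

-4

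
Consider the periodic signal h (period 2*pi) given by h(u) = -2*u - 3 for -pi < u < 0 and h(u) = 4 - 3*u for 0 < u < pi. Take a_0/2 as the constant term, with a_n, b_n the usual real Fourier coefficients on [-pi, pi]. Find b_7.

b_7 = 1/pi ∫_{-pi}^{pi} h(u) sin(7*u) du.
Split the integral at the breakpoints.
Integrating by parts (boundary term plus one more integral), an antiderivative of (-2*u - 3) sin(7*u) is 2*u*cos(7*u)/7 - 2*sin(7*u)/49 + 3*cos(7*u)/7; evaluating from -pi to 0: ∫_{-pi}^{0} (-2*u - 3) sin(7*u) du = (3/7) - (-3/7 + 2*pi/7) = 6/7 - 2*pi/7.
Integrating by parts (boundary term plus one more integral), an antiderivative of (4 - 3*u) sin(7*u) is 3*u*cos(7*u)/7 - 3*sin(7*u)/49 - 4*cos(7*u)/7; evaluating from 0 to pi: ∫_{0}^{pi} (4 - 3*u) sin(7*u) du = (4/7 - 3*pi/7) - (-4/7) = 8/7 - 3*pi/7.
Summing the pieces and multiplying by (1/pi) gives b_7 = -5/7 + 2/pi.

-5/7 + 2/pi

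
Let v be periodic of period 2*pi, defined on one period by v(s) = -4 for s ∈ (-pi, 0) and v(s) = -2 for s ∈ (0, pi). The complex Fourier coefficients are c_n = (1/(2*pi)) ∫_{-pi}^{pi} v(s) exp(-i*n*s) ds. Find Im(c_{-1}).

2/pi

Since v is real-valued, Im(c_{-1}) = -(1/(2*pi)) ∫_{-pi}^{pi} v(s) sin(-s) ds = b_{1}/2.
Split the integral at the breakpoints.
Directly, an antiderivative of (-4) sin(-s) is -4*cos(s); evaluating from -pi to 0: ∫_{-pi}^{0} (-4) sin(-s) ds = (-4) - (4) = -8.
Directly, an antiderivative of (-2) sin(-s) is -2*cos(s); evaluating from 0 to pi: ∫_{0}^{pi} (-2) sin(-s) ds = (2) - (-2) = 4.
So ∫_{-pi}^{pi} v(s) sin(-s) ds = -4.
Hence Im(c_{-1}) = (-1/(2*pi))·(-4) = 2/pi.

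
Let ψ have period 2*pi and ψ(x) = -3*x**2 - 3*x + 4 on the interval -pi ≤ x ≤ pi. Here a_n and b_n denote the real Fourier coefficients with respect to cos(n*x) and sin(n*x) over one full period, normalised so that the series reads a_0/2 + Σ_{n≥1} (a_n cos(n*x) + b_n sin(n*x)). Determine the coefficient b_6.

1

b_6 = 1/pi ∫_{-pi}^{pi} ψ(x) sin(6*x) dx.
Integrating by parts twice (tabular method), an antiderivative of (-3*x**2 - 3*x + 4) sin(6*x) is x**2*cos(6*x)/2 - x*sin(6*x)/6 + x*cos(6*x)/2 - sin(6*x)/12 - 25*cos(6*x)/36; evaluating from -pi to pi: ∫_{-pi}^{pi} (-3*x**2 - 3*x + 4) sin(6*x) dx = (-25/36 + pi/2 + pi**2/2) - (-pi/2 - 25/36 + pi**2/2) = pi.
Hence b_6 = (1/pi)·(pi) = 1.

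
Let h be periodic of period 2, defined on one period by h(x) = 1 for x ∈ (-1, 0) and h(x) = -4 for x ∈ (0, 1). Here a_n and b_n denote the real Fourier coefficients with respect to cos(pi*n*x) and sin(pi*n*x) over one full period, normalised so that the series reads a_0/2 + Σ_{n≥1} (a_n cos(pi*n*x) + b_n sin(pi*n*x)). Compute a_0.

-3

a_0 = ∫_{-1}^{1} h(x) dx = -3.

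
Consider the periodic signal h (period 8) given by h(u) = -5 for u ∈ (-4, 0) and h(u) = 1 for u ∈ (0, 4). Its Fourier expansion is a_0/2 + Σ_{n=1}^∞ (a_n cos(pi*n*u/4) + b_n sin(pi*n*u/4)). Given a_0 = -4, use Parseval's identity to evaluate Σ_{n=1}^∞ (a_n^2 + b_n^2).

18

Parseval: a_0^2/2 + Σ_{n≥1} (a_n^2+b_n^2) = 1/4 ∫_{-4}^{4} h(u)^2 du = 26.
Subtract a_0^2/2 = 8: Σ (a_n^2+b_n^2) = 18.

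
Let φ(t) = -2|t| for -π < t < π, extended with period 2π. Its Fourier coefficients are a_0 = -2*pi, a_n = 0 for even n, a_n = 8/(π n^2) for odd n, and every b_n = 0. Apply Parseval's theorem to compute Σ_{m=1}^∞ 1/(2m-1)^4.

Parseval: a_0^2/2 + Σ a_n^2 = (1/π) ∫_{-π}^{π} φ(t)^2 dt = 8*pi**2/3.
Subtract a_0^2/2 = 2*pi**2: Σ a_n^2 = 2*pi**2/3.
Only odd n contribute, with a_n^2 = 64/(π^2 n^4), so Σ_{m≥1} 1/(2m-1)^4 = π^2·(2*pi**2/3)/64 = pi**4/96.

pi**4/96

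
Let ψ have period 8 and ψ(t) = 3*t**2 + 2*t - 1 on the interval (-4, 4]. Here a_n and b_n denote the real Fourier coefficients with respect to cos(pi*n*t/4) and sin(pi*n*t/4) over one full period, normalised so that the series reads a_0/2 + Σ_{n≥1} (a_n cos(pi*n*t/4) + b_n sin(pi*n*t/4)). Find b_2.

b_2 = 1/4 ∫_{-4}^{4} ψ(t) sin(pi*t/2) dt.
Integrating by parts twice (tabular method), an antiderivative of (3*t**2 + 2*t - 1) sin(pi*t/2) is -6*t**2*cos(pi*t/2)/pi + 24*t*sin(pi*t/2)/pi**2 - 4*t*cos(pi*t/2)/pi + 8*sin(pi*t/2)/pi**2 + 2*cos(pi*t/2)/pi + 48*cos(pi*t/2)/pi**3; evaluating from -4 to 4: ∫_{-4}^{4} (3*t**2 + 2*t - 1) sin(pi*t/2) dt = (-110/pi + 48/pi**3) - (-78/pi + 48/pi**3) = -32/pi.
Hence b_2 = (1/4)·(-32/pi) = -8/pi.

-8/pi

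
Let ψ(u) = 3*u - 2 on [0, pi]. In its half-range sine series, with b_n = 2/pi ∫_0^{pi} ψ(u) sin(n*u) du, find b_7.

2*(-4 + 3*pi)/(7*pi)

b_7 = 2/pi ∫_0^{pi} (3*u - 2) sin(7*u) du.
Integrating by parts (boundary term plus one more integral), an antiderivative of (3*u - 2) sin(7*u) is -3*u*cos(7*u)/7 + 3*sin(7*u)/49 + 2*cos(7*u)/7; evaluating from 0 to pi: ∫_{0}^{pi} (3*u - 2) sin(7*u) du = (-2/7 + 3*pi/7) - (2/7) = -4/7 + 3*pi/7.
Hence b_7 = (2/pi)·(-4/7 + 3*pi/7) = 2*(-4 + 3*pi)/(7*pi).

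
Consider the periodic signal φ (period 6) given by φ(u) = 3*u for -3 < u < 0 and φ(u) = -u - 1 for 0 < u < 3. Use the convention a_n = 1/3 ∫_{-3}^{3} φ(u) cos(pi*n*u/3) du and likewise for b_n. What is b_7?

4/(7*pi)

b_7 = 1/3 ∫_{-3}^{3} φ(u) sin(7*pi*u/3) du.
Split the integral at the breakpoints.
Integrating by parts (boundary term plus one more integral), an antiderivative of (3*u) sin(7*pi*u/3) is -9*u*cos(7*pi*u/3)/(7*pi) + 27*sin(7*pi*u/3)/(49*pi**2); evaluating from -3 to 0: ∫_{-3}^{0} (3*u) sin(7*pi*u/3) du = (0) - (-27/(7*pi)) = 27/(7*pi).
Integrating by parts (boundary term plus one more integral), an antiderivative of (-u - 1) sin(7*pi*u/3) is 3*u*cos(7*pi*u/3)/(7*pi) - 9*sin(7*pi*u/3)/(49*pi**2) + 3*cos(7*pi*u/3)/(7*pi); evaluating from 0 to 3: ∫_{0}^{3} (-u - 1) sin(7*pi*u/3) du = (-12/(7*pi)) - (3/(7*pi)) = -15/(7*pi).
Summing the pieces and multiplying by (1/3) gives b_7 = 4/(7*pi).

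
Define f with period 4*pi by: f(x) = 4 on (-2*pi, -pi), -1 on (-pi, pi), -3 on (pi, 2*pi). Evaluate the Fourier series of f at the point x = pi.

-2

At x = pi the one-sided limits are f(pi^-) = -1 and f(pi^+) = -3.
By Dirichlet's theorem the series converges to their average, [(-1) + (-3)]/2 = -2.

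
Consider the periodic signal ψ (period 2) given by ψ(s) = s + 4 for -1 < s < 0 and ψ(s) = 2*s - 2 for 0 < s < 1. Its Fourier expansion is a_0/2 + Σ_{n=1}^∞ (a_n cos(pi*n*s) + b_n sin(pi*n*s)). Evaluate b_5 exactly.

-9/(5*pi)

b_5 = ∫_{-1}^{1} ψ(s) sin(5*pi*s) ds.
Split the integral at the breakpoints.
Integrating by parts (boundary term plus one more integral), an antiderivative of (s + 4) sin(5*pi*s) is -s*cos(5*pi*s)/(5*pi) + sin(5*pi*s)/(25*pi**2) - 4*cos(5*pi*s)/(5*pi); evaluating from -1 to 0: ∫_{-1}^{0} (s + 4) sin(5*pi*s) ds = (-4/(5*pi)) - (3/(5*pi)) = -7/(5*pi).
Integrating by parts (boundary term plus one more integral), an antiderivative of (2*s - 2) sin(5*pi*s) is -2*s*cos(5*pi*s)/(5*pi) + 2*sin(5*pi*s)/(25*pi**2) + 2*cos(5*pi*s)/(5*pi); evaluating from 0 to 1: ∫_{0}^{1} (2*s - 2) sin(5*pi*s) ds = (0) - (2/(5*pi)) = -2/(5*pi).
Summing the pieces gives b_5 = -9/(5*pi).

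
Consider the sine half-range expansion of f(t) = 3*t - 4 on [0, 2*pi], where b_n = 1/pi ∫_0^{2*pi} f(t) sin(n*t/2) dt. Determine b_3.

4 - 16/(3*pi)

b_3 = 1/pi ∫_0^{2*pi} (3*t - 4) sin(3*t/2) dt.
Integrating by parts (boundary term plus one more integral), an antiderivative of (3*t - 4) sin(3*t/2) is -2*t*cos(3*t/2) + 4*sin(3*t/2)/3 + 8*cos(3*t/2)/3; evaluating from 0 to 2*pi: ∫_{0}^{2*pi} (3*t - 4) sin(3*t/2) dt = (-8/3 + 4*pi) - (8/3) = -16/3 + 4*pi.
Hence b_3 = (1/pi)·(-16/3 + 4*pi) = 4 - 16/(3*pi).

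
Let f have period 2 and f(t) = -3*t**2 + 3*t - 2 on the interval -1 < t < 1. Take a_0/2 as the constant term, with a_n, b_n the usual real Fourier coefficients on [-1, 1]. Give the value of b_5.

b_5 = ∫_{-1}^{1} f(t) sin(5*pi*t) dt.
Integrating by parts twice (tabular method), an antiderivative of (-3*t**2 + 3*t - 2) sin(5*pi*t) is 3*t**2*cos(5*pi*t)/(5*pi) - 6*t*sin(5*pi*t)/(25*pi**2) - 3*t*cos(5*pi*t)/(5*pi) + 3*sin(5*pi*t)/(25*pi**2) - 6*cos(5*pi*t)/(125*pi**3) + 2*cos(5*pi*t)/(5*pi); evaluating from -1 to 1: ∫_{-1}^{1} (-3*t**2 + 3*t - 2) sin(5*pi*t) dt = (2*(3 - 25*pi**2)/(125*pi**3)) - (2*(3 - 100*pi**2)/(125*pi**3)) = 6/(5*pi).
Hence b_5 = 6/(5*pi).

6/(5*pi)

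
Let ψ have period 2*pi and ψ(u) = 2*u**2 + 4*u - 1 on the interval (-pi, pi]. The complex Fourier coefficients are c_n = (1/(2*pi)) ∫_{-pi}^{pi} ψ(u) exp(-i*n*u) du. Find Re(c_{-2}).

1

Since ψ is real-valued, Re(c_{-2}) = (1/(2*pi)) ∫_{-pi}^{pi} ψ(u) cos(-2*u) du = a_{2}/2.
Integrating by parts twice (tabular method), an antiderivative of (2*u**2 + 4*u - 1) cos(-2*u) is u**2*sin(2*u) + 2*u*sin(2*u) + u*cos(2*u) - sin(2*u) + cos(2*u); evaluating from -pi to pi: ∫_{-pi}^{pi} (2*u**2 + 4*u - 1) cos(-2*u) du = (1 + pi) - (1 - pi) = 2*pi.
Hence Re(c_{-2}) = (1/(2*pi))·(2*pi) = 1.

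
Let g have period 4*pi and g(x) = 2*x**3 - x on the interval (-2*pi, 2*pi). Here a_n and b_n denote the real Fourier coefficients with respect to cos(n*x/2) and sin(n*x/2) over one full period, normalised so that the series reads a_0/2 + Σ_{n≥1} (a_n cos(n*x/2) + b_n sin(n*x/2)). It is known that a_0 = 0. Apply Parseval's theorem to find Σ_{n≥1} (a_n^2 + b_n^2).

8*pi**2*(-336*pi**2 + 35 + 960*pi**4)/105

Parseval: a_0^2/2 + Σ_{n≥1} (a_n^2+b_n^2) = (1/(2*pi)) ∫_{-2*pi}^{2*pi} g(x)^2 dx = 8*pi**2*(-336*pi**2 + 35 + 960*pi**4)/105.
Subtract a_0^2/2 = 0: Σ (a_n^2+b_n^2) = 8*pi**2*(-336*pi**2 + 35 + 960*pi**4)/105.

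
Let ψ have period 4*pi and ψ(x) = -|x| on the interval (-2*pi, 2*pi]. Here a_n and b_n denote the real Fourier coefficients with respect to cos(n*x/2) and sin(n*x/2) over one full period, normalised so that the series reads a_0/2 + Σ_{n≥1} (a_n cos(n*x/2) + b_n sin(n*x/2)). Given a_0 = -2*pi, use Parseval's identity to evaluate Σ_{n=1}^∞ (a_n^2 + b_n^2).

Parseval: a_0^2/2 + Σ_{n≥1} (a_n^2+b_n^2) = (1/(2*pi)) ∫_{-2*pi}^{2*pi} ψ(x)^2 dx = 8*pi**2/3.
Subtract a_0^2/2 = 2*pi**2: Σ (a_n^2+b_n^2) = 2*pi**2/3.

2*pi**2/3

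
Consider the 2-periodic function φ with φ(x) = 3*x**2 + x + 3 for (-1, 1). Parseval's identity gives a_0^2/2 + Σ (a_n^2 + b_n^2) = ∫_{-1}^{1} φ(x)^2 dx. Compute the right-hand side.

∫_{-1}^{1} φ(x)^2 dx = 514/15.

514/15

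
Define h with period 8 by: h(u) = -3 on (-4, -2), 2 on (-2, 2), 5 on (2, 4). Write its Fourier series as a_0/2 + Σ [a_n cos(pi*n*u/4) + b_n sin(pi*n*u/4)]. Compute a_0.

a_0 = 1/4 ∫_{-4}^{4} h(u) du = 1/4 · (12) = 3.

3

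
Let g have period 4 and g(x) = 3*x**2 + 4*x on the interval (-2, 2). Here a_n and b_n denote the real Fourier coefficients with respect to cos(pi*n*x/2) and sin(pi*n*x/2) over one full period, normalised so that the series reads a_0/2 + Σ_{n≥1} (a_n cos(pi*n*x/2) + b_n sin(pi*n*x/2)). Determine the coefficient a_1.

-48/pi**2

a_1 = 1/2 ∫_{-2}^{2} g(x) cos(pi*x/2) dx.
Integrating by parts twice (tabular method), an antiderivative of (3*x**2 + 4*x) cos(pi*x/2) is 6*x**2*sin(pi*x/2)/pi + 8*x*sin(pi*x/2)/pi + 24*x*cos(pi*x/2)/pi**2 - 48*sin(pi*x/2)/pi**3 + 16*cos(pi*x/2)/pi**2; evaluating from -2 to 2: ∫_{-2}^{2} (3*x**2 + 4*x) cos(pi*x/2) dx = (-64/pi**2) - (32/pi**2) = -96/pi**2.
Hence a_1 = (1/2)·(-96/pi**2) = -48/pi**2.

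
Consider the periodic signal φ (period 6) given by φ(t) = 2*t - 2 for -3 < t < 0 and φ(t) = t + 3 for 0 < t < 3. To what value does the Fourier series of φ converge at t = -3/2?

φ is continuous at t = -3/2 with value -5, so the series converges to -5 there.

-5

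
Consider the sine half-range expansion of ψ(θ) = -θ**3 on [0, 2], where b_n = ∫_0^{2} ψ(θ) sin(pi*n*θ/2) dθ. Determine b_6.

b_6 = ∫_0^{2} (-θ**3) sin(3*pi*θ) dθ.
Integrating by parts three times (tabular method), an antiderivative of (-θ**3) sin(3*pi*θ) is θ**3*cos(3*pi*θ)/(3*pi) - θ**2*sin(3*pi*θ)/(3*pi**2) - 2*θ*cos(3*pi*θ)/(9*pi**3) + 2*sin(3*pi*θ)/(27*pi**4); evaluating from 0 to 2: ∫_{0}^{2} (-θ**3) sin(3*pi*θ) dθ = (4*(-1 + 6*pi**2)/(9*pi**3)) - (0) = 4*(-1 + 6*pi**2)/(9*pi**3).
Hence b_6 = 4*(-1 + 6*pi**2)/(9*pi**3).

4*(-1 + 6*pi**2)/(9*pi**3)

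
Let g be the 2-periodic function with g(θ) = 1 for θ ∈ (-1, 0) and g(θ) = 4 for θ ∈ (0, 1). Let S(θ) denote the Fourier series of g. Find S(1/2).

g is continuous at θ = 1/2 with value 4, so the series converges to 4 there.

4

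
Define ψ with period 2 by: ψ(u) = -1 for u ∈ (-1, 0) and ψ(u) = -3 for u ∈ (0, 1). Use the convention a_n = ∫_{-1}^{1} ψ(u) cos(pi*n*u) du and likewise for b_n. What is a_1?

a_1 = ∫_{-1}^{1} ψ(u) cos(pi*u) du.
Split the integral at the breakpoints.
Directly, an antiderivative of (-1) cos(pi*u) is -sin(pi*u)/pi; evaluating from -1 to 0: ∫_{-1}^{0} (-1) cos(pi*u) du = (0) - (0) = 0.
Directly, an antiderivative of (-3) cos(pi*u) is -3*sin(pi*u)/pi; evaluating from 0 to 1: ∫_{0}^{1} (-3) cos(pi*u) du = (0) - (0) = 0.
Summing the pieces gives a_1 = 0.

0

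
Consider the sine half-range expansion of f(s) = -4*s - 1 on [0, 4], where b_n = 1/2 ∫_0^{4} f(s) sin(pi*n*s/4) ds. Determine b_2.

b_2 = 1/2 ∫_0^{4} (-4*s - 1) sin(pi*s/2) ds.
Integrating by parts (boundary term plus one more integral), an antiderivative of (-4*s - 1) sin(pi*s/2) is 8*s*cos(pi*s/2)/pi - 16*sin(pi*s/2)/pi**2 + 2*cos(pi*s/2)/pi; evaluating from 0 to 4: ∫_{0}^{4} (-4*s - 1) sin(pi*s/2) ds = (34/pi) - (2/pi) = 32/pi.
Hence b_2 = (1/2)·(32/pi) = 16/pi.

16/pi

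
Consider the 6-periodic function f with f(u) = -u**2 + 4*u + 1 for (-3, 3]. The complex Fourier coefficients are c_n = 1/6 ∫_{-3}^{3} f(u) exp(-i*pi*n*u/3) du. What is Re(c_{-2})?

Since f is real-valued, Re(c_{-2}) = 1/6 ∫_{-3}^{3} f(u) cos(-2*pi*u/3) du = a_{2}/2.
Integrating by parts twice (tabular method), an antiderivative of (-u**2 + 4*u + 1) cos(-2*pi*u/3) is -3*u**2*sin(2*pi*u/3)/(2*pi) + 6*u*sin(2*pi*u/3)/pi - 9*u*cos(2*pi*u/3)/(2*pi**2) + 27*sin(2*pi*u/3)/(4*pi**3) + 3*sin(2*pi*u/3)/(2*pi) + 9*cos(2*pi*u/3)/pi**2; evaluating from -3 to 3: ∫_{-3}^{3} (-u**2 + 4*u + 1) cos(-2*pi*u/3) du = (-9/(2*pi**2)) - (45/(2*pi**2)) = -27/pi**2.
Hence Re(c_{-2}) = (1/6)·(-27/pi**2) = -9/(2*pi**2).

-9/(2*pi**2)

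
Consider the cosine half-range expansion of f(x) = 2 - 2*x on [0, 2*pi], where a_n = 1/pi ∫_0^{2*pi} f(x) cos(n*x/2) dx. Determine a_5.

a_5 = 1/pi ∫_0^{2*pi} (2 - 2*x) cos(5*x/2) dx.
Integrating by parts (boundary term plus one more integral), an antiderivative of (2 - 2*x) cos(5*x/2) is -4*x*sin(5*x/2)/5 + 4*sin(5*x/2)/5 - 8*cos(5*x/2)/25; evaluating from 0 to 2*pi: ∫_{0}^{2*pi} (2 - 2*x) cos(5*x/2) dx = (8/25) - (-8/25) = 16/25.
Hence a_5 = (1/pi)·(16/25) = 16/(25*pi).

16/(25*pi)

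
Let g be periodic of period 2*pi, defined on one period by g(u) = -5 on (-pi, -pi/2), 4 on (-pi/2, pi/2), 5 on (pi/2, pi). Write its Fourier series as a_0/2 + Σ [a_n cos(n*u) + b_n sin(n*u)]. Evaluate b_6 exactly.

b_6 = 1/pi ∫_{-pi}^{pi} g(u) sin(6*u) du.
Split the integral at the breakpoints.
Directly, an antiderivative of (-5) sin(6*u) is 5*cos(6*u)/6; evaluating from -pi to -pi/2: ∫_{-pi}^{-pi/2} (-5) sin(6*u) du = (-5/6) - (5/6) = -5/3.
Directly, an antiderivative of (4) sin(6*u) is -2*cos(6*u)/3; evaluating from -pi/2 to pi/2: ∫_{-pi/2}^{pi/2} (4) sin(6*u) du = (2/3) - (2/3) = 0.
Directly, an antiderivative of (5) sin(6*u) is -5*cos(6*u)/6; evaluating from pi/2 to pi: ∫_{pi/2}^{pi} (5) sin(6*u) du = (-5/6) - (5/6) = -5/3.
Summing the pieces and multiplying by (1/pi) gives b_6 = -10/(3*pi).

-10/(3*pi)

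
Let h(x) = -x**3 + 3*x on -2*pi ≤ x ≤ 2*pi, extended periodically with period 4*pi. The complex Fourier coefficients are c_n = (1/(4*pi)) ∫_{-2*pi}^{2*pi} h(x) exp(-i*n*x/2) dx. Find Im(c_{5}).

Since h is real-valued, Im(c_{5}) = -(1/(4*pi)) ∫_{-2*pi}^{2*pi} h(x) sin(5*x/2) dx = -b_{5}/2.
h is odd and sin(5*x/2) is odd, so the integrand is even: ∫_{-2*pi}^{2*pi} h(x) sin(5*x/2) dx = 2∫_0^{2*pi} h(x) sin(5*x/2) dx.
Integrating by parts three times (tabular method), an antiderivative of (-x**3 + 3*x) sin(5*x/2) is 2*x**3*cos(5*x/2)/5 - 12*x**2*sin(5*x/2)/25 - 198*x*cos(5*x/2)/125 + 396*sin(5*x/2)/625; evaluating from 0 to 2*pi: ∫_{0}^{2*pi} (-x**3 + 3*x) sin(5*x/2) dx = (4*pi*(99 - 100*pi**2)/125) - (0) = 4*pi*(99 - 100*pi**2)/125.
So ∫_{-2*pi}^{2*pi} h(x) sin(5*x/2) dx = 8*pi*(99 - 100*pi**2)/125.
Hence Im(c_{5}) = (-1/(4*pi))·(8*pi*(99 - 100*pi**2)/125) = -198/125 + 8*pi**2/5.

-198/125 + 8*pi**2/5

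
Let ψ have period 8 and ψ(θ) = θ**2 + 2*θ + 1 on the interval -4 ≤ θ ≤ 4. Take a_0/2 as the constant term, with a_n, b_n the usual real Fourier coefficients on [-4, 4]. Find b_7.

16/(7*pi)

b_7 = 1/4 ∫_{-4}^{4} ψ(θ) sin(7*pi*θ/4) dθ.
Integrating by parts twice (tabular method), an antiderivative of (θ**2 + 2*θ + 1) sin(7*pi*θ/4) is -4*θ**2*cos(7*pi*θ/4)/(7*pi) + 32*θ*sin(7*pi*θ/4)/(49*pi**2) - 8*θ*cos(7*pi*θ/4)/(7*pi) + 32*sin(7*pi*θ/4)/(49*pi**2) - 4*cos(7*pi*θ/4)/(7*pi) + 128*cos(7*pi*θ/4)/(343*pi**3); evaluating from -4 to 4: ∫_{-4}^{4} (θ**2 + 2*θ + 1) sin(7*pi*θ/4) dθ = (4*(-32 + 1225*pi**2)/(343*pi**3)) - (4*(-32 + 441*pi**2)/(343*pi**3)) = 64/(7*pi).
Hence b_7 = (1/4)·(64/(7*pi)) = 16/(7*pi).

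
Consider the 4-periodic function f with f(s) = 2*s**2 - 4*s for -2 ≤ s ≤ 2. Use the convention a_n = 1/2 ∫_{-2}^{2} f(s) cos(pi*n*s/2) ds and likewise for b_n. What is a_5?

-32/(25*pi**2)

a_5 = 1/2 ∫_{-2}^{2} f(s) cos(5*pi*s/2) ds.
Integrating by parts twice (tabular method), an antiderivative of (2*s**2 - 4*s) cos(5*pi*s/2) is 4*s**2*sin(5*pi*s/2)/(5*pi) - 8*s*sin(5*pi*s/2)/(5*pi) + 16*s*cos(5*pi*s/2)/(25*pi**2) - 32*sin(5*pi*s/2)/(125*pi**3) - 16*cos(5*pi*s/2)/(25*pi**2); evaluating from -2 to 2: ∫_{-2}^{2} (2*s**2 - 4*s) cos(5*pi*s/2) ds = (-16/(25*pi**2)) - (48/(25*pi**2)) = -64/(25*pi**2).
Hence a_5 = (1/2)·(-64/(25*pi**2)) = -32/(25*pi**2).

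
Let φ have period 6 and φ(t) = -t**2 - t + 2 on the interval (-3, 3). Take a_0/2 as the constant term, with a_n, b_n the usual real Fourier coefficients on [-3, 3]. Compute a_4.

-9/(4*pi**2)

a_4 = 1/3 ∫_{-3}^{3} φ(t) cos(4*pi*t/3) dt.
Integrating by parts twice (tabular method), an antiderivative of (-t**2 - t + 2) cos(4*pi*t/3) is -3*t**2*sin(4*pi*t/3)/(4*pi) - 3*t*sin(4*pi*t/3)/(4*pi) - 9*t*cos(4*pi*t/3)/(8*pi**2) + 27*sin(4*pi*t/3)/(32*pi**3) + 3*sin(4*pi*t/3)/(2*pi) - 9*cos(4*pi*t/3)/(16*pi**2); evaluating from -3 to 3: ∫_{-3}^{3} (-t**2 - t + 2) cos(4*pi*t/3) dt = (-63/(16*pi**2)) - (45/(16*pi**2)) = -27/(4*pi**2).
Hence a_4 = (1/3)·(-27/(4*pi**2)) = -9/(4*pi**2).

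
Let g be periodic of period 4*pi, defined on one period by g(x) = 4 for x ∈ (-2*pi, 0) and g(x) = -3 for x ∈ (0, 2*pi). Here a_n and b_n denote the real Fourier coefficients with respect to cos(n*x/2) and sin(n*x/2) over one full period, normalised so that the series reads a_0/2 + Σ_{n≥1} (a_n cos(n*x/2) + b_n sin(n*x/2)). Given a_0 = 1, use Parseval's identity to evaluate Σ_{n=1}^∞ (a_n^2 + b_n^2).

Parseval: a_0^2/2 + Σ_{n≥1} (a_n^2+b_n^2) = (1/(2*pi)) ∫_{-2*pi}^{2*pi} g(x)^2 dx = 25.
Subtract a_0^2/2 = 1/2: Σ (a_n^2+b_n^2) = 49/2.

49/2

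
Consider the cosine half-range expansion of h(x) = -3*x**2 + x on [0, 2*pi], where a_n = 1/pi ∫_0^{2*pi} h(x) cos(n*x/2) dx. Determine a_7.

8*(-1 + 6*pi)/(49*pi)

a_7 = 1/pi ∫_0^{2*pi} (-3*x**2 + x) cos(7*x/2) dx.
Integrating by parts twice (tabular method), an antiderivative of (-3*x**2 + x) cos(7*x/2) is -6*x**2*sin(7*x/2)/7 + 2*x*sin(7*x/2)/7 - 24*x*cos(7*x/2)/49 + 48*sin(7*x/2)/343 + 4*cos(7*x/2)/49; evaluating from 0 to 2*pi: ∫_{0}^{2*pi} (-3*x**2 + x) cos(7*x/2) dx = (-4/49 + 48*pi/49) - (4/49) = -8/49 + 48*pi/49.
Hence a_7 = (1/pi)·(-8/49 + 48*pi/49) = 8*(-1 + 6*pi)/(49*pi).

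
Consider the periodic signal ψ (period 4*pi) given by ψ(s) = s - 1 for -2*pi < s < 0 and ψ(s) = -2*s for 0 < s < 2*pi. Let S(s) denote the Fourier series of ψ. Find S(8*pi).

-1/2

s = 8*pi differs from s = 0 by 2 full period(s), and the series is 4*pi-periodic.
At s = 0 the one-sided limits are ψ(0^-) = -1 and ψ(0^+) = 0.
By Dirichlet's theorem the series converges to their average, [(-1) + (0)]/2 = -1/2.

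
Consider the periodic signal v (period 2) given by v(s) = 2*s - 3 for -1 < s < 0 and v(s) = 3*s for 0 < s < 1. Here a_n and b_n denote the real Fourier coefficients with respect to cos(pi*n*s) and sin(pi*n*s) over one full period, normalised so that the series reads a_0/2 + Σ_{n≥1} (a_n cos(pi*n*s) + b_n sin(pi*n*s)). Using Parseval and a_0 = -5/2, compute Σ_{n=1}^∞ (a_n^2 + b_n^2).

Parseval: a_0^2/2 + Σ_{n≥1} (a_n^2+b_n^2) = ∫_{-1}^{1} v(s)^2 ds = 58/3.
Subtract a_0^2/2 = 25/8: Σ (a_n^2+b_n^2) = 389/24.

389/24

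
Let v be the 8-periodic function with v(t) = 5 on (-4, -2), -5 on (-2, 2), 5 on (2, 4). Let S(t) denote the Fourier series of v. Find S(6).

t = 6 differs from t = -2 by 1 full period(s), and the series is 8-periodic.
At t = -2 the one-sided limits are v(-2^-) = 5 and v(-2^+) = -5.
By Dirichlet's theorem the series converges to their average, [(5) + (-5)]/2 = 0.

0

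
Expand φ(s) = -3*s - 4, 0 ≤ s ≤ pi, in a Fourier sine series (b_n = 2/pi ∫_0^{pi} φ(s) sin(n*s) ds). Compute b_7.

b_7 = 2/pi ∫_0^{pi} (-3*s - 4) sin(7*s) ds.
Integrating by parts (boundary term plus one more integral), an antiderivative of (-3*s - 4) sin(7*s) is 3*s*cos(7*s)/7 - 3*sin(7*s)/49 + 4*cos(7*s)/7; evaluating from 0 to pi: ∫_{0}^{pi} (-3*s - 4) sin(7*s) ds = (-3*pi/7 - 4/7) - (4/7) = -3*pi/7 - 8/7.
Hence b_7 = (2/pi)·(-3*pi/7 - 8/7) = 2*(-3*pi - 8)/(7*pi).

2*(-3*pi - 8)/(7*pi)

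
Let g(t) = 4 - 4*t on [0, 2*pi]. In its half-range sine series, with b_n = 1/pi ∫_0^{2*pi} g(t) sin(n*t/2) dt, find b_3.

b_3 = 1/pi ∫_0^{2*pi} (4 - 4*t) sin(3*t/2) dt.
Integrating by parts (boundary term plus one more integral), an antiderivative of (4 - 4*t) sin(3*t/2) is 8*t*cos(3*t/2)/3 - 16*sin(3*t/2)/9 - 8*cos(3*t/2)/3; evaluating from 0 to 2*pi: ∫_{0}^{2*pi} (4 - 4*t) sin(3*t/2) dt = (8/3 - 16*pi/3) - (-8/3) = 16/3 - 16*pi/3.
Hence b_3 = (1/pi)·(16/3 - 16*pi/3) = 16*(1 - pi)/(3*pi).

16*(1 - pi)/(3*pi)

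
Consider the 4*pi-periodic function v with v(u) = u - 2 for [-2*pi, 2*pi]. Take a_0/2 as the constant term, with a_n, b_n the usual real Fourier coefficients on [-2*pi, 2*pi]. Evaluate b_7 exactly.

4/7

b_7 = (1/(2*pi)) ∫_{-2*pi}^{2*pi} v(u) sin(7*u/2) du.
Integrating by parts (boundary term plus one more integral), an antiderivative of (u - 2) sin(7*u/2) is -2*u*cos(7*u/2)/7 + 4*sin(7*u/2)/49 + 4*cos(7*u/2)/7; evaluating from -2*pi to 2*pi: ∫_{-2*pi}^{2*pi} (u - 2) sin(7*u/2) du = (-4/7 + 4*pi/7) - (-4*pi/7 - 4/7) = 8*pi/7.
Hence b_7 = (1/(2*pi))·(8*pi/7) = 4/7.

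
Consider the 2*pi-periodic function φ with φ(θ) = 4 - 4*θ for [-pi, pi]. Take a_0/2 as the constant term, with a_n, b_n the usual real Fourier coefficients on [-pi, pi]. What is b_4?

2

b_4 = 1/pi ∫_{-pi}^{pi} φ(θ) sin(4*θ) dθ.
Integrating by parts (boundary term plus one more integral), an antiderivative of (4 - 4*θ) sin(4*θ) is θ*cos(4*θ) - sin(4*θ)/4 - cos(4*θ); evaluating from -pi to pi: ∫_{-pi}^{pi} (4 - 4*θ) sin(4*θ) dθ = (-1 + pi) - (-pi - 1) = 2*pi.
Hence b_4 = (1/pi)·(2*pi) = 2.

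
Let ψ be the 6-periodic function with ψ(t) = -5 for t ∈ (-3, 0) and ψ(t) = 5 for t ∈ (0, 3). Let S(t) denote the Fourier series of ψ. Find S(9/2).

t = 9/2 differs from t = -3/2 by 1 full period(s), and the series is 6-periodic.
ψ is continuous at t = -3/2 with value -5, so the series converges to -5 there.

-5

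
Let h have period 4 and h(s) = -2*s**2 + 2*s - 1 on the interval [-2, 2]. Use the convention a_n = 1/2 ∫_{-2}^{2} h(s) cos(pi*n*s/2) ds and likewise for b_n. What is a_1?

32/pi**2

a_1 = 1/2 ∫_{-2}^{2} h(s) cos(pi*s/2) ds.
Integrating by parts twice (tabular method), an antiderivative of (-2*s**2 + 2*s - 1) cos(pi*s/2) is -4*s**2*sin(pi*s/2)/pi + 4*s*sin(pi*s/2)/pi - 16*s*cos(pi*s/2)/pi**2 - 2*sin(pi*s/2)/pi + 32*sin(pi*s/2)/pi**3 + 8*cos(pi*s/2)/pi**2; evaluating from -2 to 2: ∫_{-2}^{2} (-2*s**2 + 2*s - 1) cos(pi*s/2) ds = (24/pi**2) - (-40/pi**2) = 64/pi**2.
Hence a_1 = (1/2)·(64/pi**2) = 32/pi**2.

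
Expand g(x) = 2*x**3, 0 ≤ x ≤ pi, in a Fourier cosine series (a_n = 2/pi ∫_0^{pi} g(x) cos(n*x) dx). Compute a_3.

4*(4 - 9*pi**2)/(27*pi)

a_3 = 2/pi ∫_0^{pi} (2*x**3) cos(3*x) dx.
Integrating by parts three times (tabular method), an antiderivative of (2*x**3) cos(3*x) is 2*x**3*sin(3*x)/3 + 2*x**2*cos(3*x)/3 - 4*x*sin(3*x)/9 - 4*cos(3*x)/27; evaluating from 0 to pi: ∫_{0}^{pi} (2*x**3) cos(3*x) dx = (4/27 - 2*pi**2/3) - (-4/27) = 8/27 - 2*pi**2/3.
Hence a_3 = (2/pi)·(8/27 - 2*pi**2/3) = 4*(4 - 9*pi**2)/(27*pi).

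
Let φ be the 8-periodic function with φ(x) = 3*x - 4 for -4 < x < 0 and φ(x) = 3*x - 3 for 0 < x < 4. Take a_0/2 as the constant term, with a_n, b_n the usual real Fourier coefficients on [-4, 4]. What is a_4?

a_4 = 1/4 ∫_{-4}^{4} φ(x) cos(pi*x) dx.
Split the integral at the breakpoints.
Integrating by parts (boundary term plus one more integral), an antiderivative of (3*x - 4) cos(pi*x) is 3*x*sin(pi*x)/pi - 4*sin(pi*x)/pi + 3*cos(pi*x)/pi**2; evaluating from -4 to 0: ∫_{-4}^{0} (3*x - 4) cos(pi*x) dx = (3/pi**2) - (3/pi**2) = 0.
Integrating by parts (boundary term plus one more integral), an antiderivative of (3*x - 3) cos(pi*x) is 3*x*sin(pi*x)/pi - 3*sin(pi*x)/pi + 3*cos(pi*x)/pi**2; evaluating from 0 to 4: ∫_{0}^{4} (3*x - 3) cos(pi*x) dx = (3/pi**2) - (3/pi**2) = 0.
Summing the pieces and multiplying by (1/4) gives a_4 = 0.

0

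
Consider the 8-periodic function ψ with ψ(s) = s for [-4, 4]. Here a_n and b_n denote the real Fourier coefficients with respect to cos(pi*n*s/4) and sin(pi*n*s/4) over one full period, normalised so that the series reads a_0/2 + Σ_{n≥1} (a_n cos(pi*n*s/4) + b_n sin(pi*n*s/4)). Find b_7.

b_7 = 1/4 ∫_{-4}^{4} ψ(s) sin(7*pi*s/4) ds.
ψ is odd and sin(7*pi*s/4) is odd, so the integrand is even and b_7 = 1/2 ∫_0^{4} ψ(s) sin(7*pi*s/4) ds.
Integrating by parts (boundary term plus one more integral), an antiderivative of (s) sin(7*pi*s/4) is -4*s*cos(7*pi*s/4)/(7*pi) + 16*sin(7*pi*s/4)/(49*pi**2); evaluating from 0 to 4: ∫_{0}^{4} (s) sin(7*pi*s/4) ds = (16/(7*pi)) - (0) = 16/(7*pi).
Hence b_7 = (1/2)·(16/(7*pi)) = 8/(7*pi).

8/(7*pi)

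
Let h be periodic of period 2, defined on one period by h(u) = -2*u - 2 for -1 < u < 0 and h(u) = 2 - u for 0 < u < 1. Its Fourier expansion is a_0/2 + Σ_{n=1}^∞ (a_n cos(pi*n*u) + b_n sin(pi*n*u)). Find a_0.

a_0 = ∫_{-1}^{1} h(u) du = 1/2.

1/2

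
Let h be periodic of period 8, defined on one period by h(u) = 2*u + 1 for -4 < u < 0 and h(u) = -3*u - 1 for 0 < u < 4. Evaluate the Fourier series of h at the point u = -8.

0

u = -8 differs from u = 0 by -1 full period(s), and the series is 8-periodic.
At u = 0 the one-sided limits are h(0^-) = 1 and h(0^+) = -1.
By Dirichlet's theorem the series converges to their average, [(1) + (-1)]/2 = 0.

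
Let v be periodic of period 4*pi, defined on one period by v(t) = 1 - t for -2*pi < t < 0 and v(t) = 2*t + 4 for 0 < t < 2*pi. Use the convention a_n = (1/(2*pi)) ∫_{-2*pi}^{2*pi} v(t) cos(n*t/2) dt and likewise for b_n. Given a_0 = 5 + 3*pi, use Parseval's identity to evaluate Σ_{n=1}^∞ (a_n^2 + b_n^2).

Parseval: a_0^2/2 + Σ_{n≥1} (a_n^2+b_n^2) = (1/(2*pi)) ∫_{-2*pi}^{2*pi} v(t)^2 dt = 17 + 18*pi + 20*pi**2/3.
Subtract a_0^2/2 = (5 + 3*pi)**2/2: Σ (a_n^2+b_n^2) = 9/2 + 3*pi + 13*pi**2/6.

9/2 + 3*pi + 13*pi**2/6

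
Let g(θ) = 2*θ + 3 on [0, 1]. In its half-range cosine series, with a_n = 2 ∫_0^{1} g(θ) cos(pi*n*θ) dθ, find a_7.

a_7 = 2 ∫_0^{1} (2*θ + 3) cos(7*pi*θ) dθ.
Integrating by parts (boundary term plus one more integral), an antiderivative of (2*θ + 3) cos(7*pi*θ) is 2*θ*sin(7*pi*θ)/(7*pi) + 3*sin(7*pi*θ)/(7*pi) + 2*cos(7*pi*θ)/(49*pi**2); evaluating from 0 to 1: ∫_{0}^{1} (2*θ + 3) cos(7*pi*θ) dθ = (-2/(49*pi**2)) - (2/(49*pi**2)) = -4/(49*pi**2).
Hence a_7 = 2·(-4/(49*pi**2)) = -8/(49*pi**2).

-8/(49*pi**2)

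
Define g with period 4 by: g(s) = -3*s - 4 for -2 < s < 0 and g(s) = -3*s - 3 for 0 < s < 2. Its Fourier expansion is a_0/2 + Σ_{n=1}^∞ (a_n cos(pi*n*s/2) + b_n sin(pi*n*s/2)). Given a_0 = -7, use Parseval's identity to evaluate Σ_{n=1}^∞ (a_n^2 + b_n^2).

Parseval: a_0^2/2 + Σ_{n≥1} (a_n^2+b_n^2) = 1/2 ∫_{-2}^{2} g(s)^2 ds = 43.
Subtract a_0^2/2 = 49/2: Σ (a_n^2+b_n^2) = 37/2.

37/2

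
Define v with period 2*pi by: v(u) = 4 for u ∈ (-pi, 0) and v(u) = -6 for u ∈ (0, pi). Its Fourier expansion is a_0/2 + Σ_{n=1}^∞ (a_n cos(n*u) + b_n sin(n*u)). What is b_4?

0

b_4 = 1/pi ∫_{-pi}^{pi} v(u) sin(4*u) du.
Split the integral at the breakpoints.
Directly, an antiderivative of (4) sin(4*u) is -cos(4*u); evaluating from -pi to 0: ∫_{-pi}^{0} (4) sin(4*u) du = (-1) - (-1) = 0.
Directly, an antiderivative of (-6) sin(4*u) is 3*cos(4*u)/2; evaluating from 0 to pi: ∫_{0}^{pi} (-6) sin(4*u) du = (3/2) - (3/2) = 0.
Summing the pieces and multiplying by (1/pi) gives b_4 = 0.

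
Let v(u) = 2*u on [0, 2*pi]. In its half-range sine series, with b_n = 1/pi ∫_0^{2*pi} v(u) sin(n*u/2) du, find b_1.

8

b_1 = 1/pi ∫_0^{2*pi} (2*u) sin(u/2) du.
Integrating by parts (boundary term plus one more integral), an antiderivative of (2*u) sin(u/2) is -4*u*cos(u/2) + 8*sin(u/2); evaluating from 0 to 2*pi: ∫_{0}^{2*pi} (2*u) sin(u/2) du = (8*pi) - (0) = 8*pi.
Hence b_1 = (1/pi)·(8*pi) = 8.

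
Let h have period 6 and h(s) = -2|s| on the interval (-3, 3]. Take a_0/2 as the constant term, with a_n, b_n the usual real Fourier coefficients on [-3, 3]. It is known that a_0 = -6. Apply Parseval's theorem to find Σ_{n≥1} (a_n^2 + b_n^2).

6

Parseval: a_0^2/2 + Σ_{n≥1} (a_n^2+b_n^2) = 1/3 ∫_{-3}^{3} h(s)^2 ds = 24.
Subtract a_0^2/2 = 18: Σ (a_n^2+b_n^2) = 6.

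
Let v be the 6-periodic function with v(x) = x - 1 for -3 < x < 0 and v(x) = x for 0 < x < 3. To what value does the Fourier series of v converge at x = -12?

-1/2

x = -12 differs from x = 0 by -2 full period(s), and the series is 6-periodic.
At x = 0 the one-sided limits are v(0^-) = -1 and v(0^+) = 0.
By Dirichlet's theorem the series converges to their average, [(-1) + (0)]/2 = -1/2.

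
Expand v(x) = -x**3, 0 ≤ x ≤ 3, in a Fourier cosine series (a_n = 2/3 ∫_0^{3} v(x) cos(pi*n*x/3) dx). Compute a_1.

162*(-4 + pi**2)/pi**4

a_1 = 2/3 ∫_0^{3} (-x**3) cos(pi*x/3) dx.
Integrating by parts three times (tabular method), an antiderivative of (-x**3) cos(pi*x/3) is -3*x**3*sin(pi*x/3)/pi - 27*x**2*cos(pi*x/3)/pi**2 + 162*x*sin(pi*x/3)/pi**3 + 486*cos(pi*x/3)/pi**4; evaluating from 0 to 3: ∫_{0}^{3} (-x**3) cos(pi*x/3) dx = (243*(-2 + pi**2)/pi**4) - (486/pi**4) = 243*(-4 + pi**2)/pi**4.
Hence a_1 = (2/3)·(243*(-4 + pi**2)/pi**4) = 162*(-4 + pi**2)/pi**4.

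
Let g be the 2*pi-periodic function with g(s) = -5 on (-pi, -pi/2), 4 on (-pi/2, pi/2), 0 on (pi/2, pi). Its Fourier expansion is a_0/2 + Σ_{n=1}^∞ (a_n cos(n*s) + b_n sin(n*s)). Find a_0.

3/2

a_0 = 1/pi ∫_{-pi}^{pi} g(s) ds = 1/pi · (3*pi/2) = 3/2.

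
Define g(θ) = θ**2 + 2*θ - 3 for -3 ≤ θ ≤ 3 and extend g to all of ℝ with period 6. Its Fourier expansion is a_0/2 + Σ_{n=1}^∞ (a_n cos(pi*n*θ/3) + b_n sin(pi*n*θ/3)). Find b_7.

b_7 = 1/3 ∫_{-3}^{3} g(θ) sin(7*pi*θ/3) dθ.
Integrating by parts twice (tabular method), an antiderivative of (θ**2 + 2*θ - 3) sin(7*pi*θ/3) is -3*θ**2*cos(7*pi*θ/3)/(7*pi) + 18*θ*sin(7*pi*θ/3)/(49*pi**2) - 6*θ*cos(7*pi*θ/3)/(7*pi) + 18*sin(7*pi*θ/3)/(49*pi**2) + 54*cos(7*pi*θ/3)/(343*pi**3) + 9*cos(7*pi*θ/3)/(7*pi); evaluating from -3 to 3: ∫_{-3}^{3} (θ**2 + 2*θ - 3) sin(7*pi*θ/3) dθ = (18*(-3 + 98*pi**2)/(343*pi**3)) - (-54/(343*pi**3)) = 36/(7*pi).
Hence b_7 = (1/3)·(36/(7*pi)) = 12/(7*pi).

12/(7*pi)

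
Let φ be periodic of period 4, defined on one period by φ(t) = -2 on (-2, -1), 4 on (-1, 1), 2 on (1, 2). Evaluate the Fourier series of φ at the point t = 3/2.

φ is continuous at t = 3/2 with value 2, so the series converges to 2 there.

2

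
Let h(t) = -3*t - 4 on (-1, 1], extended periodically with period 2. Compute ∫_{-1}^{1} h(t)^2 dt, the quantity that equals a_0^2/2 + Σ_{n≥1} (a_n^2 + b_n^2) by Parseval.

38

∫_{-1}^{1} h(t)^2 dt = 38.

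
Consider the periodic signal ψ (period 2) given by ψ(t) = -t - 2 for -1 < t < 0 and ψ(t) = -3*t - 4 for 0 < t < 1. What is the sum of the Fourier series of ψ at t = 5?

t = 5 differs from t = 1 by 2 full period(s), and the series is 2-periodic.
At t = 1 the one-sided limits are ψ(1^-) = -7 and ψ(1^+) = -1.
By Dirichlet's theorem the series converges to their average, [(-7) + (-1)]/2 = -4.

-4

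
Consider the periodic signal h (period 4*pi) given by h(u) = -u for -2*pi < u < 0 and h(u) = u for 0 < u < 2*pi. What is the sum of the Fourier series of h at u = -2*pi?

h is continuous at u = -2*pi with value 2*pi, so the series converges to 2*pi there.

2*pi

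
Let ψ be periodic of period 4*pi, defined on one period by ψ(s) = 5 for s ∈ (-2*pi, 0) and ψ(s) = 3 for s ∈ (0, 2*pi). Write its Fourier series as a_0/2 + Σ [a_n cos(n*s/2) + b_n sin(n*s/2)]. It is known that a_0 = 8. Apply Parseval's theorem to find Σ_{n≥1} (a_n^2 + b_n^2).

Parseval: a_0^2/2 + Σ_{n≥1} (a_n^2+b_n^2) = (1/(2*pi)) ∫_{-2*pi}^{2*pi} ψ(s)^2 ds = 34.
Subtract a_0^2/2 = 32: Σ (a_n^2+b_n^2) = 2.

2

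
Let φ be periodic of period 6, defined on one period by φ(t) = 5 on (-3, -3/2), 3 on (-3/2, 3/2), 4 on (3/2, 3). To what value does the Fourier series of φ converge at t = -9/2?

t = -9/2 differs from t = 3/2 by -1 full period(s), and the series is 6-periodic.
At t = 3/2 the one-sided limits are φ(3/2^-) = 3 and φ(3/2^+) = 4.
By Dirichlet's theorem the series converges to their average, [(3) + (4)]/2 = 7/2.

7/2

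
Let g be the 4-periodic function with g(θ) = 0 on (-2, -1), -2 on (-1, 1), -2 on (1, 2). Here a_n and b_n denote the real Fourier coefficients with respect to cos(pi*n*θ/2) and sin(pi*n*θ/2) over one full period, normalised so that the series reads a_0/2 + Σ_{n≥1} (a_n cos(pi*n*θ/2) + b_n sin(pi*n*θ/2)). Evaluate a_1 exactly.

a_1 = 1/2 ∫_{-2}^{2} g(θ) cos(pi*θ/2) dθ.
Split the integral at the breakpoints.
∫_{-2}^{-1} (0) cos(pi*θ/2) dθ = 0.
Directly, an antiderivative of (-2) cos(pi*θ/2) is -4*sin(pi*θ/2)/pi; evaluating from -1 to 1: ∫_{-1}^{1} (-2) cos(pi*θ/2) dθ = (-4/pi) - (4/pi) = -8/pi.
Directly, an antiderivative of (-2) cos(pi*θ/2) is -4*sin(pi*θ/2)/pi; evaluating from 1 to 2: ∫_{1}^{2} (-2) cos(pi*θ/2) dθ = (0) - (-4/pi) = 4/pi.
Summing the pieces and multiplying by (1/2) gives a_1 = -2/pi.

-2/pi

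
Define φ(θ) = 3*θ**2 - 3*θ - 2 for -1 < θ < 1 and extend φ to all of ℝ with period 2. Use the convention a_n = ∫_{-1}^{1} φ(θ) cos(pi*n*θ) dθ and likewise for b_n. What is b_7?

b_7 = ∫_{-1}^{1} φ(θ) sin(7*pi*θ) dθ.
Integrating by parts twice (tabular method), an antiderivative of (3*θ**2 - 3*θ - 2) sin(7*pi*θ) is -3*θ**2*cos(7*pi*θ)/(7*pi) + 6*θ*sin(7*pi*θ)/(49*pi**2) + 3*θ*cos(7*pi*θ)/(7*pi) - 3*sin(7*pi*θ)/(49*pi**2) + 6*cos(7*pi*θ)/(343*pi**3) + 2*cos(7*pi*θ)/(7*pi); evaluating from -1 to 1: ∫_{-1}^{1} (3*θ**2 - 3*θ - 2) sin(7*pi*θ) dθ = (2*(-49*pi**2 - 3)/(343*pi**3)) - (2*(-3 + 98*pi**2)/(343*pi**3)) = -6/(7*pi).
Hence b_7 = -6/(7*pi).

-6/(7*pi)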